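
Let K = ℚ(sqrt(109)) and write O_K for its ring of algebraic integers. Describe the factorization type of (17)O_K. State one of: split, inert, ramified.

d = 109 ≡ 1 (mod 4), so O_K = ℤ[(1+√109)/2] and disc(K) = d = 109.
disc(K) = 109 is not divisible by 17; 17 is unramified.
Legendre symbol by Euler's criterion: (109/17) ≡ 109^8 ≡ 16 (mod 17), i.e. (109/17) = -1.
(109/17) = -1, so 17 is inert.

inert — (17) stays prime in O_K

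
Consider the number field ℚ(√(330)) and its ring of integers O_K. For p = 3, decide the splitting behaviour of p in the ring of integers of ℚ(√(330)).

d = 330 ≡ 2 (mod 4), so O_K = ℤ[√330] and disc(K) = 4d = 1320.
3 divides disc(K) = 1320, so 3 ramifies.

p ramifies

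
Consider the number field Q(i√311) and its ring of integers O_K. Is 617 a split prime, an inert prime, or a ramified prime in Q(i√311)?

-311 mod 4 = 1, hence disc K = -311 and O_K = ℤ[(1+√-311)/2].
617 ∤ -311, so 617 is unramified.
(-311/617) = 306^308 mod 617 = 616, giving Legendre symbol -1.
Legendre symbol -1 ⇒ 617 is inert.

remains prime (inert)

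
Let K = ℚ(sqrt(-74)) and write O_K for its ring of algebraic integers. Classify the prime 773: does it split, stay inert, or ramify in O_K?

-74 mod 4 = 2, hence disc K = 4·(-74) = -296 and O_K = ℤ[√-74].
Since gcd(773, -296) = 1 the prime 773 does not ramify.
Euler's criterion: (-74)^386 mod 773 = 772. Thus (-74|773) = -1.
Legendre symbol -1 ⇒ 773 is inert.

inert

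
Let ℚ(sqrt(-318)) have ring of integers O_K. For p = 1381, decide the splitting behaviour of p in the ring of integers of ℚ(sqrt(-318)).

splits completely

Since -318 ≢ 1 mod 4, the ring of integers is ℤ[√-318] with discriminant 4·(-318) = -1272.
1381 ∤ -1272, so 1381 is unramified.
(-318/1381) = 1063^690 mod 1381 = 1, giving Legendre symbol 1.
Legendre symbol 1 ⇒ 1381 is split.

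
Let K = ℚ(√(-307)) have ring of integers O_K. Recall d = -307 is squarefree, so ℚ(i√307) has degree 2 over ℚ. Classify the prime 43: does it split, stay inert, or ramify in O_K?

inert

-307 mod 4 = 1, hence disc K = -307 and O_K = ℤ[(1+√-307)/2].
disc(K) = -307 is not divisible by 43; 43 is unramified.
Compute (-307/43) via Euler: 37^((43-1)/2) mod 43 = 42, so (-307/43) = -1.
Legendre symbol -1 ⇒ 43 is inert.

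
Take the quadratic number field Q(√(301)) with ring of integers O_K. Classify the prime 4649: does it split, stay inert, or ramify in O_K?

inert — (4649) stays prime in O_K

d = 301 ≡ 1 (mod 4), so O_K = ℤ[(1+√301)/2] and disc(K) = d = 301.
disc(K) = 301 is not divisible by 4649; 4649 is unramified.
Legendre symbol by Euler's criterion: (301/4649) ≡ 301^2324 ≡ 4648 (mod 4649), i.e. (301/4649) = -1.
d is a non-residue mod p, hence 4649 remains inert in O_K.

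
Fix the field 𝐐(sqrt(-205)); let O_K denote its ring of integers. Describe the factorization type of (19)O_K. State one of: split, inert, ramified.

-205 mod 4 = 3, hence disc K = 4·(-205) = -820 and O_K = ℤ[√-205].
disc(K) = -820 is not divisible by 19; 19 is unramified.
Legendre symbol by Euler's criterion: (-205/19) ≡ (-205)^9 ≡ 1 (mod 19), i.e. (-205/19) = 1.
Legendre symbol 1 ⇒ 19 is split.

19 splits in O_K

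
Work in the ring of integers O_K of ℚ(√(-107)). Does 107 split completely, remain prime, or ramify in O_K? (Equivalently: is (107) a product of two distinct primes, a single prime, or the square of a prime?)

ramified — (107) = 𝔭²

d = -107 ≡ 1 (mod 4), so O_K = ℤ[(1+√-107)/2] and disc(K) = d = -107.
Ramification test: 107 | -107. The prime 107 ramifies in K.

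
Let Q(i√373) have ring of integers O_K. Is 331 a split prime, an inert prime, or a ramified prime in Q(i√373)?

Since -373 ≢ 1 mod 4, the ring of integers is ℤ[√-373] with discriminant 4·(-373) = -1492.
331 ∤ -1492, so 331 is unramified.
Euler's criterion: (-373)^165 mod 331 = 1. Thus (-373|331) = 1.
d is a quadratic residue mod p, hence 331 splits in O_K.

split — (331) = 𝔭₁𝔭₂ with 𝔭₁ ≠ 𝔭₂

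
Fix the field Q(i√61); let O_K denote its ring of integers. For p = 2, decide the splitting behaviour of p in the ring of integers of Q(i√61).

p ramifies

d = -61 ≡ 3 (mod 4), so O_K = ℤ[√-61] and disc(K) = 4d = -244.
Ramification test: 2 | -244. The prime 2 ramifies in K.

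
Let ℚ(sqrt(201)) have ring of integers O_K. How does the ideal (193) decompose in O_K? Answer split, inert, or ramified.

split

d = 201 ≡ 1 (mod 4), so O_K = ℤ[(1+√201)/2] and disc(K) = d = 201.
193 ∤ 201, so 193 is unramified.
Compute (201/193) via Euler: 8^((193-1)/2) mod 193 = 1, so (201/193) = 1.
d is a quadratic residue mod p, hence 193 splits in O_K.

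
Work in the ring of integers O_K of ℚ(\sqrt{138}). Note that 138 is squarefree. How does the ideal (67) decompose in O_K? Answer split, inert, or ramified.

67 splits in O_K

d = 138 ≡ 2 (mod 4), so O_K = ℤ[√138] and disc(K) = 4d = 552.
disc(K) = 552 is not divisible by 67; 67 is unramified.
Legendre symbol by Euler's criterion: (138/67) ≡ 138^33 ≡ 1 (mod 67), i.e. (138/67) = 1.
Legendre symbol 1 ⇒ 67 is split.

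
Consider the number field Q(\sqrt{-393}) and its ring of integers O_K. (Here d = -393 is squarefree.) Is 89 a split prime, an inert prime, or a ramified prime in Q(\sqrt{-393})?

remains prime (inert)

d = -393 ≡ 3 (mod 4), so O_K = ℤ[√-393] and disc(K) = 4d = -1572.
Since gcd(89, -1572) = 1 the prime 89 does not ramify.
Euler's criterion: (-393)^44 mod 89 = 88. Thus (-393|89) = -1.
d is a non-residue mod p, hence 89 remains inert in O_K.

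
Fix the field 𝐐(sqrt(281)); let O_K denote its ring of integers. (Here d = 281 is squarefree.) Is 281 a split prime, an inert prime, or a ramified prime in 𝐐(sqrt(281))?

Since 281 ≡ 1 mod 4, the ring of integers is ℤ[(1+√281)/2] with discriminant 281.
Ramification test: 281 | 281. The prime 281 ramifies in K.

p ramifies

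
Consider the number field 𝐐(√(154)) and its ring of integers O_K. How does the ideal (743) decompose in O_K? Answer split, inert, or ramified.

154 mod 4 = 2, hence disc K = 4·154 = 616 and O_K = ℤ[√154].
disc(K) = 616 is not divisible by 743; 743 is unramified.
Euler's criterion: 154^371 mod 743 = 742. Thus (154|743) = -1.
Legendre symbol -1 ⇒ 743 is inert.

p is inert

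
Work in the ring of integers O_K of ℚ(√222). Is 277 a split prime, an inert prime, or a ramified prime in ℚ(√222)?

split — (277) = 𝔭₁𝔭₂ with 𝔭₁ ≠ 𝔭₂

Since 222 ≢ 1 mod 4, the ring of integers is ℤ[√222] with discriminant 4·222 = 888.
disc(K) = 888 is not divisible by 277; 277 is unramified.
Euler's criterion: 222^138 mod 277 = 1. Thus (222|277) = 1.
d is a quadratic residue mod p, hence 277 splits in O_K.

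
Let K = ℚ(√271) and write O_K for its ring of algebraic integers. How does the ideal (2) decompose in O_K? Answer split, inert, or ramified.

ramifies in O_K

271 mod 4 = 3, hence disc K = 4·271 = 1084 and O_K = ℤ[√271].
disc(K) = 1084 = 2·542, so p = 2 is ramified.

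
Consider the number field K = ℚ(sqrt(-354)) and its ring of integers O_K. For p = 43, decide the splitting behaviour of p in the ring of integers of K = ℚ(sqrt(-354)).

43 remains inert

-354 mod 4 = 2, hence disc K = 4·(-354) = -1416 and O_K = ℤ[√-354].
disc(K) = -1416 is not divisible by 43; 43 is unramified.
Euler's criterion: (-354)^21 mod 43 = 42. Thus (-354|43) = -1.
Legendre symbol -1 ⇒ 43 is inert.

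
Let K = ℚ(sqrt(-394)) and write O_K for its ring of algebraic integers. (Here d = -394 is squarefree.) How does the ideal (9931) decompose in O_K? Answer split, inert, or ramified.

Since -394 ≢ 1 mod 4, the ring of integers is ℤ[√-394] with discriminant 4·(-394) = -1576.
disc(K) = -1576 is not divisible by 9931; 9931 is unramified.
Compute (-394/9931) via Euler: 9537^((9931-1)/2) mod 9931 = 1, so (-394/9931) = 1.
(-394/9931) = 1, so 9931 splits.

splits completely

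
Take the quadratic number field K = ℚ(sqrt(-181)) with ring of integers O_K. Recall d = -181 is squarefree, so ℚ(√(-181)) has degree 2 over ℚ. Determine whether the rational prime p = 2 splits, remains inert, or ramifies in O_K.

d = -181 ≡ 3 (mod 4), so O_K = ℤ[√-181] and disc(K) = 4d = -724.
disc(K) = -724 = 2·(-362), so p = 2 is ramified.

2 is ramified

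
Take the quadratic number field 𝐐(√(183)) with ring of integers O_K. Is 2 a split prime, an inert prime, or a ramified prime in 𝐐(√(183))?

Since 183 ≢ 1 mod 4, the ring of integers is ℤ[√183] with discriminant 4·183 = 732.
Ramification test: 2 | 732. The prime 2 ramifies in K.

ramified — (2) = 𝔭²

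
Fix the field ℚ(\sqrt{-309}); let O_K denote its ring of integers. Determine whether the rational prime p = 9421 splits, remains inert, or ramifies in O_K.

inert — (9421) stays prime in O_K

-309 mod 4 = 3, hence disc K = 4·(-309) = -1236 and O_K = ℤ[√-309].
disc(K) = -1236 is not divisible by 9421; 9421 is unramified.
Euler's criterion: (-309)^4710 mod 9421 = 9420. Thus (-309|9421) = -1.
Legendre symbol -1 ⇒ 9421 is inert.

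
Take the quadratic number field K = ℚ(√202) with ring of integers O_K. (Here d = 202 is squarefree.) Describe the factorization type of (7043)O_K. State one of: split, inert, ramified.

202 mod 4 = 2, hence disc K = 4·202 = 808 and O_K = ℤ[√202].
disc(K) = 808 is not divisible by 7043; 7043 is unramified.
Euler's criterion: 202^3521 mod 7043 = 1. Thus (202|7043) = 1.
(202/7043) = 1, so 7043 splits.

split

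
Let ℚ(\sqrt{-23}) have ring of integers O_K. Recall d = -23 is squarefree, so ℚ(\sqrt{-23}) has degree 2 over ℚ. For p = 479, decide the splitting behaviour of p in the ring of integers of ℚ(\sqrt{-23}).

-23 mod 4 = 1, hence disc K = -23 and O_K = ℤ[(1+√-23)/2].
disc(K) = -23 is not divisible by 479; 479 is unramified.
Euler's criterion: (-23)^239 mod 479 = 478. Thus (-23|479) = -1.
d is a non-residue mod p, hence 479 remains inert in O_K.

inert — (479) stays prime in O_K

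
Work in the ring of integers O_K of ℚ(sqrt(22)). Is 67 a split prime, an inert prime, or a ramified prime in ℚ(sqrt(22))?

splits completely

22 mod 4 = 2, hence disc K = 4·22 = 88 and O_K = ℤ[√22].
Since gcd(67, 88) = 1 the prime 67 does not ramify.
Euler's criterion: 22^33 mod 67 = 1. Thus (22|67) = 1.
Legendre symbol 1 ⇒ 67 is split.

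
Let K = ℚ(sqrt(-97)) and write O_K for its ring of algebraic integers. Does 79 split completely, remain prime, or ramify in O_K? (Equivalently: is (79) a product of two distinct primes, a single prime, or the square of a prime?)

d = -97 ≡ 3 (mod 4), so O_K = ℤ[√-97] and disc(K) = 4d = -388.
disc(K) = -388 is not divisible by 79; 79 is unramified.
Euler's criterion: (-97)^39 mod 79 = 78. Thus (-97|79) = -1.
Legendre symbol -1 ⇒ 79 is inert.

inert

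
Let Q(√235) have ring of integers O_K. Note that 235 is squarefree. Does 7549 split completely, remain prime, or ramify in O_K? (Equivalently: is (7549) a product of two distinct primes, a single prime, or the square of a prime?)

inert

d = 235 ≡ 3 (mod 4), so O_K = ℤ[√235] and disc(K) = 4d = 940.
7549 ∤ 940, so 7549 is unramified.
Legendre symbol by Euler's criterion: (235/7549) ≡ 235^3774 ≡ 7548 (mod 7549), i.e. (235/7549) = -1.
d is a non-residue mod p, hence 7549 remains inert in O_K.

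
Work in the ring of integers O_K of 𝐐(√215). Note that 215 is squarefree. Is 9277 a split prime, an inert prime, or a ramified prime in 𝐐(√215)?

split — (9277) = 𝔭₁𝔭₂ with 𝔭₁ ≠ 𝔭₂

215 mod 4 = 3, hence disc K = 4·215 = 860 and O_K = ℤ[√215].
9277 ∤ 860, so 9277 is unramified.
Compute (215/9277) via Euler: 215^((9277-1)/2) mod 9277 = 1, so (215/9277) = 1.
d is a quadratic residue mod p, hence 9277 splits in O_K.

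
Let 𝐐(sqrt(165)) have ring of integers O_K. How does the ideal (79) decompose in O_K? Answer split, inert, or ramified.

79 remains inert

165 mod 4 = 1, hence disc K = 165 and O_K = ℤ[(1+√165)/2].
Since gcd(79, 165) = 1 the prime 79 does not ramify.
Euler's criterion: 165^39 mod 79 = 78. Thus (165|79) = -1.
Legendre symbol -1 ⇒ 79 is inert.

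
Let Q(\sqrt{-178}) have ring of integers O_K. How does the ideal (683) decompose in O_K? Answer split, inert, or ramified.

Since -178 ≢ 1 mod 4, the ring of integers is ℤ[√-178] with discriminant 4·(-178) = -712.
683 ∤ -712, so 683 is unramified.
Compute (-178/683) via Euler: 505^((683-1)/2) mod 683 = 682, so (-178/683) = -1.
(-178/683) = -1, so 683 is inert.

remains prime (inert)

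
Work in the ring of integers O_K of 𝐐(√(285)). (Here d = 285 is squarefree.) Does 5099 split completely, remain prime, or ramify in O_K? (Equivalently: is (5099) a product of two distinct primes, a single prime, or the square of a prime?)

Since 285 ≡ 1 mod 4, the ring of integers is ℤ[(1+√285)/2] with discriminant 285.
disc(K) = 285 is not divisible by 5099; 5099 is unramified.
Legendre symbol by Euler's criterion: (285/5099) ≡ 285^2549 ≡ 5098 (mod 5099), i.e. (285/5099) = -1.
(285/5099) = -1, so 5099 is inert.

p is inert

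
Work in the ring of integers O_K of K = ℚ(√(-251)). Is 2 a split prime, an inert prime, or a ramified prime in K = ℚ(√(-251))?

d = -251 ≡ 1 (mod 4), so O_K = ℤ[(1+√-251)/2] and disc(K) = d = -251.
2 ∤ -251, so 2 is unramified.
d ≡ 5 (mod 8); the supplementary law gives 2 inert.

p is inert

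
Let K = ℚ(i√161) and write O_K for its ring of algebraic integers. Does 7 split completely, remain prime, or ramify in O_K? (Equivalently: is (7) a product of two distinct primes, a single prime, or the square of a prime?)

ramified — (7) = 𝔭²

-161 mod 4 = 3, hence disc K = 4·(-161) = -644 and O_K = ℤ[√-161].
7 divides disc(K) = -644, so 7 ramifies.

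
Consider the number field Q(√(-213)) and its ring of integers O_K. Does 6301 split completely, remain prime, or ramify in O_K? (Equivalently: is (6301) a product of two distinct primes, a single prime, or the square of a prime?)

remains prime (inert)

d = -213 ≡ 3 (mod 4), so O_K = ℤ[√-213] and disc(K) = 4d = -852.
disc(K) = -852 is not divisible by 6301; 6301 is unramified.
Compute (-213/6301) via Euler: 6088^((6301-1)/2) mod 6301 = 6300, so (-213/6301) = -1.
(-213/6301) = -1, so 6301 is inert.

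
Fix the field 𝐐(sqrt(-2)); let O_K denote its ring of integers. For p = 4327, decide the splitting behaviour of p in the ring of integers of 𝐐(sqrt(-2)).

d = -2 ≡ 2 (mod 4), so O_K = ℤ[√-2] and disc(K) = 4d = -8.
Since gcd(4327, -8) = 1 the prime 4327 does not ramify.
Euler's criterion: (-2)^2163 mod 4327 = 4326. Thus (-2|4327) = -1.
(-2/4327) = -1, so 4327 is inert.

inert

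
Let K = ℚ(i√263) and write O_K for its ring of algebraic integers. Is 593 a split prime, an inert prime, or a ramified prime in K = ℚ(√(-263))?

p is inert

d = -263 ≡ 1 (mod 4), so O_K = ℤ[(1+√-263)/2] and disc(K) = d = -263.
disc(K) = -263 is not divisible by 593; 593 is unramified.
Compute (-263/593) via Euler: 330^((593-1)/2) mod 593 = 592, so (-263/593) = -1.
d is a non-residue mod p, hence 593 remains inert in O_K.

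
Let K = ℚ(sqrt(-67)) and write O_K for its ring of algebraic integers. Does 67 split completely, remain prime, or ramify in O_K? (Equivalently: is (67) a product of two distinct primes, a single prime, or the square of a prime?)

ramified

d = -67 ≡ 1 (mod 4), so O_K = ℤ[(1+√-67)/2] and disc(K) = d = -67.
67 divides disc(K) = -67, so 67 ramifies.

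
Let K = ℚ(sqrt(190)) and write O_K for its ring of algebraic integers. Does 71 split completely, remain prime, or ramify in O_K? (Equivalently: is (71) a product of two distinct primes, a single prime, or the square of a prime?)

split

d = 190 ≡ 2 (mod 4), so O_K = ℤ[√190] and disc(K) = 4d = 760.
disc(K) = 760 is not divisible by 71; 71 is unramified.
Compute (190/71) via Euler: 48^((71-1)/2) mod 71 = 1, so (190/71) = 1.
(190/71) = 1, so 71 splits.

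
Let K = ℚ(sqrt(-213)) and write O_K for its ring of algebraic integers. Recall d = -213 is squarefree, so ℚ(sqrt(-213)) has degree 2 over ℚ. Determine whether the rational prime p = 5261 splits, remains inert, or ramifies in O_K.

d = -213 ≡ 3 (mod 4), so O_K = ℤ[√-213] and disc(K) = 4d = -852.
Since gcd(5261, -852) = 1 the prime 5261 does not ramify.
(-213/5261) = 5048^2630 mod 5261 = 1, giving Legendre symbol 1.
(-213/5261) = 1, so 5261 splits.

p splits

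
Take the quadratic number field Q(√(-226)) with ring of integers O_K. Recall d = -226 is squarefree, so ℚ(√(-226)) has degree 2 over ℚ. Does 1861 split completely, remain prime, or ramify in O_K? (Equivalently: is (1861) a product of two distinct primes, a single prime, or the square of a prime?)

p is inert

Since -226 ≢ 1 mod 4, the ring of integers is ℤ[√-226] with discriminant 4·(-226) = -904.
Since gcd(1861, -904) = 1 the prime 1861 does not ramify.
Compute (-226/1861) via Euler: 1635^((1861-1)/2) mod 1861 = 1860, so (-226/1861) = -1.
Legendre symbol -1 ⇒ 1861 is inert.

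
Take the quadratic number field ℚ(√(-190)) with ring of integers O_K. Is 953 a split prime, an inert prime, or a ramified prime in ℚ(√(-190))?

-190 mod 4 = 2, hence disc K = 4·(-190) = -760 and O_K = ℤ[√-190].
Since gcd(953, -760) = 1 the prime 953 does not ramify.
Legendre symbol by Euler's criterion: (-190/953) ≡ (-190)^476 ≡ 1 (mod 953), i.e. (-190/953) = 1.
(-190/953) = 1, so 953 splits.

split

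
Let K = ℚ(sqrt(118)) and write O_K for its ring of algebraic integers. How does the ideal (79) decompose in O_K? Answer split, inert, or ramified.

remains prime (inert)

d = 118 ≡ 2 (mod 4), so O_K = ℤ[√118] and disc(K) = 4d = 472.
Since gcd(79, 472) = 1 the prime 79 does not ramify.
Compute (118/79) via Euler: 39^((79-1)/2) mod 79 = 78, so (118/79) = -1.
d is a non-residue mod p, hence 79 remains inert in O_K.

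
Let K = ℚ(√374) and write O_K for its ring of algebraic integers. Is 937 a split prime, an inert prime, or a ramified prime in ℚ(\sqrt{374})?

Since 374 ≢ 1 mod 4, the ring of integers is ℤ[√374] with discriminant 4·374 = 1496.
937 ∤ 1496, so 937 is unramified.
Legendre symbol by Euler's criterion: (374/937) ≡ 374^468 ≡ 936 (mod 937), i.e. (374/937) = -1.
d is a non-residue mod p, hence 937 remains inert in O_K.

remains prime (inert)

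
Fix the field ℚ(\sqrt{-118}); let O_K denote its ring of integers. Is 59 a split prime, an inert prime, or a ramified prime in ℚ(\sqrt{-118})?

Since -118 ≢ 1 mod 4, the ring of integers is ℤ[√-118] with discriminant 4·(-118) = -472.
59 divides disc(K) = -472, so 59 ramifies.

p ramifies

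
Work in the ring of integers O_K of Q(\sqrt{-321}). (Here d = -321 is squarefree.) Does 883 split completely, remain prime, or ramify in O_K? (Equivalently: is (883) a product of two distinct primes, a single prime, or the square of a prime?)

inert

-321 mod 4 = 3, hence disc K = 4·(-321) = -1284 and O_K = ℤ[√-321].
disc(K) = -1284 is not divisible by 883; 883 is unramified.
(-321/883) = 562^441 mod 883 = 882, giving Legendre symbol -1.
Legendre symbol -1 ⇒ 883 is inert.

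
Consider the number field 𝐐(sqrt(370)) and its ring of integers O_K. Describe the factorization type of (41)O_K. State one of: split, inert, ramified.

splits completely

Since 370 ≢ 1 mod 4, the ring of integers is ℤ[√370] with discriminant 4·370 = 1480.
Since gcd(41, 1480) = 1 the prime 41 does not ramify.
Legendre symbol by Euler's criterion: (370/41) ≡ 370^20 ≡ 1 (mod 41), i.e. (370/41) = 1.
Legendre symbol 1 ⇒ 41 is split.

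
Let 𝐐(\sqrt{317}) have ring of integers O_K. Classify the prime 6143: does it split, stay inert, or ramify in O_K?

6143 remains inert

317 mod 4 = 1, hence disc K = 317 and O_K = ℤ[(1+√317)/2].
6143 ∤ 317, so 6143 is unramified.
Euler's criterion: 317^3071 mod 6143 = 6142. Thus (317|6143) = -1.
Legendre symbol -1 ⇒ 6143 is inert.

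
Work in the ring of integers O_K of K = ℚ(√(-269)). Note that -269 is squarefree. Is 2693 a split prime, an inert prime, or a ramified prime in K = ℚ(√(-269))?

d = -269 ≡ 3 (mod 4), so O_K = ℤ[√-269] and disc(K) = 4d = -1076.
disc(K) = -1076 is not divisible by 2693; 2693 is unramified.
Legendre symbol by Euler's criterion: (-269/2693) ≡ (-269)^1346 ≡ 2692 (mod 2693), i.e. (-269/2693) = -1.
d is a non-residue mod p, hence 2693 remains inert in O_K.

inert — (2693) stays prime in O_K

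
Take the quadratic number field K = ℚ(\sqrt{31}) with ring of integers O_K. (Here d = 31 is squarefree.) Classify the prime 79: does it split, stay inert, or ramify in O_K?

79 splits in O_K

31 mod 4 = 3, hence disc K = 4·31 = 124 and O_K = ℤ[√31].
Since gcd(79, 124) = 1 the prime 79 does not ramify.
Legendre symbol by Euler's criterion: (31/79) ≡ 31^39 ≡ 1 (mod 79), i.e. (31/79) = 1.
(31/79) = 1, so 79 splits.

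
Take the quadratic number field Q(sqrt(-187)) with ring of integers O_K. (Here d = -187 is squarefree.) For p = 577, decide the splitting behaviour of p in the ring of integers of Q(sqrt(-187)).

Since -187 ≡ 1 mod 4, the ring of integers is ℤ[(1+√-187)/2] with discriminant -187.
Since gcd(577, -187) = 1 the prime 577 does not ramify.
Compute (-187/577) via Euler: 390^((577-1)/2) mod 577 = 1, so (-187/577) = 1.
d is a quadratic residue mod p, hence 577 splits in O_K.

577 splits in O_K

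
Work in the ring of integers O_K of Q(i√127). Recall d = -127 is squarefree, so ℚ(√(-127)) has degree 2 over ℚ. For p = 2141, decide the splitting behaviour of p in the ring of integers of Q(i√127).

Since -127 ≡ 1 mod 4, the ring of integers is ℤ[(1+√-127)/2] with discriminant -127.
Since gcd(2141, -127) = 1 the prime 2141 does not ramify.
Compute (-127/2141) via Euler: 2014^((2141-1)/2) mod 2141 = 2140, so (-127/2141) = -1.
d is a non-residue mod p, hence 2141 remains inert in O_K.

inert — (2141) stays prime in O_K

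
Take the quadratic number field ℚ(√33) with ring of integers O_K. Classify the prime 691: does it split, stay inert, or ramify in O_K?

33 mod 4 = 1, hence disc K = 33 and O_K = ℤ[(1+√33)/2].
disc(K) = 33 is not divisible by 691; 691 is unramified.
Legendre symbol by Euler's criterion: (33/691) ≡ 33^345 ≡ 1 (mod 691), i.e. (33/691) = 1.
Legendre symbol 1 ⇒ 691 is split.

691 splits in O_K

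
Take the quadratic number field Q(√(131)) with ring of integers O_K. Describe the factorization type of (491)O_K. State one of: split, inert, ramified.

d = 131 ≡ 3 (mod 4), so O_K = ℤ[√131] and disc(K) = 4d = 524.
491 ∤ 524, so 491 is unramified.
Euler's criterion: 131^245 mod 491 = 1. Thus (131|491) = 1.
d is a quadratic residue mod p, hence 491 splits in O_K.

split — (491) = 𝔭₁𝔭₂ with 𝔭₁ ≠ 𝔭₂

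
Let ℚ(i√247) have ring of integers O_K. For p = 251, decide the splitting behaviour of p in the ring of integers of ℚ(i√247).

d = -247 ≡ 1 (mod 4), so O_K = ℤ[(1+√-247)/2] and disc(K) = d = -247.
disc(K) = -247 is not divisible by 251; 251 is unramified.
(-247/251) = 4^125 mod 251 = 1, giving Legendre symbol 1.
(-247/251) = 1, so 251 splits.

p splits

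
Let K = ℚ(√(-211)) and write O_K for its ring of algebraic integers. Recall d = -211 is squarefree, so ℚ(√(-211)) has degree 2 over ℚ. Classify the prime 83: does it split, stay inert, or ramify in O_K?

d = -211 ≡ 1 (mod 4), so O_K = ℤ[(1+√-211)/2] and disc(K) = d = -211.
83 ∤ -211, so 83 is unramified.
(-211/83) = 38^41 mod 83 = 1, giving Legendre symbol 1.
d is a quadratic residue mod p, hence 83 splits in O_K.

p splits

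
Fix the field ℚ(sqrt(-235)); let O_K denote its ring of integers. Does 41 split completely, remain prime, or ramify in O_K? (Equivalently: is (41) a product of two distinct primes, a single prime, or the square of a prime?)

d = -235 ≡ 1 (mod 4), so O_K = ℤ[(1+√-235)/2] and disc(K) = d = -235.
41 ∤ -235, so 41 is unramified.
Euler's criterion: (-235)^20 mod 41 = 40. Thus (-235|41) = -1.
(-235/41) = -1, so 41 is inert.

41 remains inert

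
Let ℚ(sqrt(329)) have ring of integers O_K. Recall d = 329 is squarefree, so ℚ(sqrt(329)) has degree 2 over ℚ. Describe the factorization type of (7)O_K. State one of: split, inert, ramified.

ramified

329 mod 4 = 1, hence disc K = 329 and O_K = ℤ[(1+√329)/2].
Ramification test: 7 | 329. The prime 7 ramifies in K.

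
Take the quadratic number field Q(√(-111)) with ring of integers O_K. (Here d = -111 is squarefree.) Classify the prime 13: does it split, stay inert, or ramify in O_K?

-111 mod 4 = 1, hence disc K = -111 and O_K = ℤ[(1+√-111)/2].
Since gcd(13, -111) = 1 the prime 13 does not ramify.
Legendre symbol by Euler's criterion: (-111/13) ≡ (-111)^6 ≡ 12 (mod 13), i.e. (-111/13) = -1.
d is a non-residue mod p, hence 13 remains inert in O_K.

remains prime (inert)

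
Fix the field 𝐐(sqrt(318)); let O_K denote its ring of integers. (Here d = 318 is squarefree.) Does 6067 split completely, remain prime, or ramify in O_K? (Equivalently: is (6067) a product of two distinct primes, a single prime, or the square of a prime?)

p splits

d = 318 ≡ 2 (mod 4), so O_K = ℤ[√318] and disc(K) = 4d = 1272.
Since gcd(6067, 1272) = 1 the prime 6067 does not ramify.
Euler's criterion: 318^3033 mod 6067 = 1. Thus (318|6067) = 1.
(318/6067) = 1, so 6067 splits.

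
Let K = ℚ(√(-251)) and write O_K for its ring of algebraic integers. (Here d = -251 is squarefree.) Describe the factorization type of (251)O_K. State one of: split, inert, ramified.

-251 mod 4 = 1, hence disc K = -251 and O_K = ℤ[(1+√-251)/2].
251 divides disc(K) = -251, so 251 ramifies.

ramifies in O_K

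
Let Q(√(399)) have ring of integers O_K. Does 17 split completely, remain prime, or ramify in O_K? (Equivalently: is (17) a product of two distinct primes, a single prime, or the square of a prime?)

p splits

399 mod 4 = 3, hence disc K = 4·399 = 1596 and O_K = ℤ[√399].
17 ∤ 1596, so 17 is unramified.
Compute (399/17) via Euler: 8^((17-1)/2) mod 17 = 1, so (399/17) = 1.
(399/17) = 1, so 17 splits.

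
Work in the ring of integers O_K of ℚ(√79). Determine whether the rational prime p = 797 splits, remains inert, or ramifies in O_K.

Since 79 ≢ 1 mod 4, the ring of integers is ℤ[√79] with discriminant 4·79 = 316.
797 ∤ 316, so 797 is unramified.
Legendre symbol by Euler's criterion: (79/797) ≡ 79^398 ≡ 796 (mod 797), i.e. (79/797) = -1.
d is a non-residue mod p, hence 797 remains inert in O_K.

p is inert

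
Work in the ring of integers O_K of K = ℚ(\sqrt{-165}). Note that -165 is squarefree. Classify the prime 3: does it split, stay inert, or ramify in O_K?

-165 mod 4 = 3, hence disc K = 4·(-165) = -660 and O_K = ℤ[√-165].
3 divides disc(K) = -660, so 3 ramifies.

ramified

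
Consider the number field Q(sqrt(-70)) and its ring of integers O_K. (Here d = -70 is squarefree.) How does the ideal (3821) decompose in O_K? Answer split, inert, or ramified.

split — (3821) = 𝔭₁𝔭₂ with 𝔭₁ ≠ 𝔭₂

Since -70 ≢ 1 mod 4, the ring of integers is ℤ[√-70] with discriminant 4·(-70) = -280.
Since gcd(3821, -280) = 1 the prime 3821 does not ramify.
Euler's criterion: (-70)^1910 mod 3821 = 1. Thus (-70|3821) = 1.
Legendre symbol 1 ⇒ 3821 is split.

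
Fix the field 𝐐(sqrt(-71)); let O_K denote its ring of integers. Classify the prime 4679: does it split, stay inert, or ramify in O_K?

Since -71 ≡ 1 mod 4, the ring of integers is ℤ[(1+√-71)/2] with discriminant -71.
Since gcd(4679, -71) = 1 the prime 4679 does not ramify.
Euler's criterion: (-71)^2339 mod 4679 = 1. Thus (-71|4679) = 1.
(-71/4679) = 1, so 4679 splits.

split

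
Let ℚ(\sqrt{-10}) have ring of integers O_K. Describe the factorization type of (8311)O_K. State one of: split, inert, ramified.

d = -10 ≡ 2 (mod 4), so O_K = ℤ[√-10] and disc(K) = 4d = -40.
8311 ∤ -40, so 8311 is unramified.
(-10/8311) = 8301^4155 mod 8311 = 8310, giving Legendre symbol -1.
Legendre symbol -1 ⇒ 8311 is inert.

remains prime (inert)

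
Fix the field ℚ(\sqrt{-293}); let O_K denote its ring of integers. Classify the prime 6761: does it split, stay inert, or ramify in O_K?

p splits

d = -293 ≡ 3 (mod 4), so O_K = ℤ[√-293] and disc(K) = 4d = -1172.
Since gcd(6761, -1172) = 1 the prime 6761 does not ramify.
(-293/6761) = 6468^3380 mod 6761 = 1, giving Legendre symbol 1.
(-293/6761) = 1, so 6761 splits.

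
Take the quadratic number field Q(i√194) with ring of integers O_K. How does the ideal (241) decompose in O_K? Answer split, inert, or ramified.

241 splits in O_K

-194 mod 4 = 2, hence disc K = 4·(-194) = -776 and O_K = ℤ[√-194].
241 ∤ -776, so 241 is unramified.
(-194/241) = 47^120 mod 241 = 1, giving Legendre symbol 1.
d is a quadratic residue mod p, hence 241 splits in O_K.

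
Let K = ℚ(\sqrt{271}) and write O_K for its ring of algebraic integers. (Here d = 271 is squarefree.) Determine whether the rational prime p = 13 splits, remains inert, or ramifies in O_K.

p is inert

271 mod 4 = 3, hence disc K = 4·271 = 1084 and O_K = ℤ[√271].
disc(K) = 1084 is not divisible by 13; 13 is unramified.
Euler's criterion: 271^6 mod 13 = 12. Thus (271|13) = -1.
(271/13) = -1, so 13 is inert.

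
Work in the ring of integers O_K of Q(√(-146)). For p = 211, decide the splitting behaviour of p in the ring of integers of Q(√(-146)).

p splits

Since -146 ≢ 1 mod 4, the ring of integers is ℤ[√-146] with discriminant 4·(-146) = -584.
211 ∤ -584, so 211 is unramified.
Legendre symbol by Euler's criterion: (-146/211) ≡ (-146)^105 ≡ 1 (mod 211), i.e. (-146/211) = 1.
Legendre symbol 1 ⇒ 211 is split.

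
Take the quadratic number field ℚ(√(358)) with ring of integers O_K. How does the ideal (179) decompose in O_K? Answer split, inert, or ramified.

d = 358 ≡ 2 (mod 4), so O_K = ℤ[√358] and disc(K) = 4d = 1432.
179 divides disc(K) = 1432, so 179 ramifies.

ramified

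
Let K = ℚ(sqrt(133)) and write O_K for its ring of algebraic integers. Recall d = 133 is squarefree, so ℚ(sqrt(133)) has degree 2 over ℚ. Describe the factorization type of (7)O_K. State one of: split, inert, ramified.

d = 133 ≡ 1 (mod 4), so O_K = ℤ[(1+√133)/2] and disc(K) = d = 133.
Ramification test: 7 | 133. The prime 7 ramifies in K.

ramified — (7) = 𝔭²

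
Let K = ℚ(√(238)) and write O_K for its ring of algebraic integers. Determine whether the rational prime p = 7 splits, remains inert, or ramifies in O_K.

Since 238 ≢ 1 mod 4, the ring of integers is ℤ[√238] with discriminant 4·238 = 952.
Ramification test: 7 | 952. The prime 7 ramifies in K.

ramified — (7) = 𝔭²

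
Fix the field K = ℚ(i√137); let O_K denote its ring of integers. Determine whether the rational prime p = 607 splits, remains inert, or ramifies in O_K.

Since -137 ≢ 1 mod 4, the ring of integers is ℤ[√-137] with discriminant 4·(-137) = -548.
607 ∤ -548, so 607 is unramified.
(-137/607) = 470^303 mod 607 = 606, giving Legendre symbol -1.
d is a non-residue mod p, hence 607 remains inert in O_K.

inert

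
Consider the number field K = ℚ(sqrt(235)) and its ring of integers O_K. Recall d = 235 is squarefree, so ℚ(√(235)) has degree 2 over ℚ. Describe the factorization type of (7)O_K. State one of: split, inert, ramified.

d = 235 ≡ 3 (mod 4), so O_K = ℤ[√235] and disc(K) = 4d = 940.
7 ∤ 940, so 7 is unramified.
Compute (235/7) via Euler: 4^((7-1)/2) mod 7 = 1, so (235/7) = 1.
Legendre symbol 1 ⇒ 7 is split.

split — (7) = 𝔭₁𝔭₂ with 𝔭₁ ≠ 𝔭₂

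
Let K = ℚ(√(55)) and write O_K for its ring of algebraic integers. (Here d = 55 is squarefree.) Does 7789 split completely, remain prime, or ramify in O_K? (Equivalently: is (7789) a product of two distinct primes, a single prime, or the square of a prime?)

split — (7789) = 𝔭₁𝔭₂ with 𝔭₁ ≠ 𝔭₂

55 mod 4 = 3, hence disc K = 4·55 = 220 and O_K = ℤ[√55].
disc(K) = 220 is not divisible by 7789; 7789 is unramified.
Legendre symbol by Euler's criterion: (55/7789) ≡ 55^3894 ≡ 1 (mod 7789), i.e. (55/7789) = 1.
Legendre symbol 1 ⇒ 7789 is split.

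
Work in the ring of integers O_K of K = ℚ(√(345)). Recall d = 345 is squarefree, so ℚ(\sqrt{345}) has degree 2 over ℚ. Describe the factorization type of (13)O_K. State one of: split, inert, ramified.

Since 345 ≡ 1 mod 4, the ring of integers is ℤ[(1+√345)/2] with discriminant 345.
13 ∤ 345, so 13 is unramified.
Legendre symbol by Euler's criterion: (345/13) ≡ 345^6 ≡ 12 (mod 13), i.e. (345/13) = -1.
d is a non-residue mod p, hence 13 remains inert in O_K.

13 remains inert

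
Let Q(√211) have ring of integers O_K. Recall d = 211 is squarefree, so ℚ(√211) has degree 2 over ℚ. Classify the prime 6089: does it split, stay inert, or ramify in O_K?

d = 211 ≡ 3 (mod 4), so O_K = ℤ[√211] and disc(K) = 4d = 844.
disc(K) = 844 is not divisible by 6089; 6089 is unramified.
Legendre symbol by Euler's criterion: (211/6089) ≡ 211^3044 ≡ 6088 (mod 6089), i.e. (211/6089) = -1.
Legendre symbol -1 ⇒ 6089 is inert.

6089 remains inert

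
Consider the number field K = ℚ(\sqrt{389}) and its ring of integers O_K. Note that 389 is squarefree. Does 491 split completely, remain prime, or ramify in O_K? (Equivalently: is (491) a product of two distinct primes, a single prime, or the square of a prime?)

491 splits in O_K

d = 389 ≡ 1 (mod 4), so O_K = ℤ[(1+√389)/2] and disc(K) = d = 389.
disc(K) = 389 is not divisible by 491; 491 is unramified.
Compute (389/491) via Euler: 389^((491-1)/2) mod 491 = 1, so (389/491) = 1.
(389/491) = 1, so 491 splits.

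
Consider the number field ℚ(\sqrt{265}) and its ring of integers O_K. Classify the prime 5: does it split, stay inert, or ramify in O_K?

Since 265 ≡ 1 mod 4, the ring of integers is ℤ[(1+√265)/2] with discriminant 265.
5 divides disc(K) = 265, so 5 ramifies.

ramified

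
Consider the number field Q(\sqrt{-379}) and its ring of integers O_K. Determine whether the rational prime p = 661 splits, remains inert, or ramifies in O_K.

remains prime (inert)

d = -379 ≡ 1 (mod 4), so O_K = ℤ[(1+√-379)/2] and disc(K) = d = -379.
Since gcd(661, -379) = 1 the prime 661 does not ramify.
Euler's criterion: (-379)^330 mod 661 = 660. Thus (-379|661) = -1.
d is a non-residue mod p, hence 661 remains inert in O_K.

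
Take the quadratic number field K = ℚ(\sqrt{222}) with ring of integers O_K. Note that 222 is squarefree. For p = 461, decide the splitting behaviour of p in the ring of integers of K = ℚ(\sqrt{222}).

d = 222 ≡ 2 (mod 4), so O_K = ℤ[√222] and disc(K) = 4d = 888.
Since gcd(461, 888) = 1 the prime 461 does not ramify.
Legendre symbol by Euler's criterion: (222/461) ≡ 222^230 ≡ 460 (mod 461), i.e. (222/461) = -1.
Legendre symbol -1 ⇒ 461 is inert.

remains prime (inert)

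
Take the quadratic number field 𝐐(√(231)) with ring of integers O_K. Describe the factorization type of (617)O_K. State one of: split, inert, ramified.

p is inert

Since 231 ≢ 1 mod 4, the ring of integers is ℤ[√231] with discriminant 4·231 = 924.
disc(K) = 924 is not divisible by 617; 617 is unramified.
(231/617) = 231^308 mod 617 = 616, giving Legendre symbol -1.
(231/617) = -1, so 617 is inert.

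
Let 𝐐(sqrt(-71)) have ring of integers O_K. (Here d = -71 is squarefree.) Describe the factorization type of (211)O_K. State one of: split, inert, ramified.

d = -71 ≡ 1 (mod 4), so O_K = ℤ[(1+√-71)/2] and disc(K) = d = -71.
211 ∤ -71, so 211 is unramified.
Legendre symbol by Euler's criterion: (-71/211) ≡ (-71)^105 ≡ 210 (mod 211), i.e. (-71/211) = -1.
Legendre symbol -1 ⇒ 211 is inert.

remains prime (inert)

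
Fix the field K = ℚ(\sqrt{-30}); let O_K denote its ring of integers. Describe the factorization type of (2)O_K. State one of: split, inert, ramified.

Since -30 ≢ 1 mod 4, the ring of integers is ℤ[√-30] with discriminant 4·(-30) = -120.
disc(K) = -120 = 2·(-60), so p = 2 is ramified.

2 is ramified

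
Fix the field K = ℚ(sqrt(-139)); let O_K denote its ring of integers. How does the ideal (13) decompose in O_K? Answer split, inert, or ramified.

Since -139 ≡ 1 mod 4, the ring of integers is ℤ[(1+√-139)/2] with discriminant -139.
disc(K) = -139 is not divisible by 13; 13 is unramified.
Legendre symbol by Euler's criterion: (-139/13) ≡ (-139)^6 ≡ 1 (mod 13), i.e. (-139/13) = 1.
(-139/13) = 1, so 13 splits.

p splits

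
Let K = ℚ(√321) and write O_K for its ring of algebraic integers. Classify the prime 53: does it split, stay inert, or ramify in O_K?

53 remains inert

Since 321 ≡ 1 mod 4, the ring of integers is ℤ[(1+√321)/2] with discriminant 321.
disc(K) = 321 is not divisible by 53; 53 is unramified.
Legendre symbol by Euler's criterion: (321/53) ≡ 321^26 ≡ 52 (mod 53), i.e. (321/53) = -1.
Legendre symbol -1 ⇒ 53 is inert.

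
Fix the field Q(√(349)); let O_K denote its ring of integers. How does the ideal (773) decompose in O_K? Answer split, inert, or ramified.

splits completely

Since 349 ≡ 1 mod 4, the ring of integers is ℤ[(1+√349)/2] with discriminant 349.
disc(K) = 349 is not divisible by 773; 773 is unramified.
Legendre symbol by Euler's criterion: (349/773) ≡ 349^386 ≡ 1 (mod 773), i.e. (349/773) = 1.
Legendre symbol 1 ⇒ 773 is split.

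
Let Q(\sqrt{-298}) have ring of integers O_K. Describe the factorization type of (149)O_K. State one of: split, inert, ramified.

Since -298 ≢ 1 mod 4, the ring of integers is ℤ[√-298] with discriminant 4·(-298) = -1192.
149 divides disc(K) = -1192, so 149 ramifies.

ramifies in O_K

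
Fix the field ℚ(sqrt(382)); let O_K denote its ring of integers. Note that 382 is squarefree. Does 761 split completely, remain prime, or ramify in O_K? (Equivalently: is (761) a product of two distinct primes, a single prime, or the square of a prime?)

inert

d = 382 ≡ 2 (mod 4), so O_K = ℤ[√382] and disc(K) = 4d = 1528.
761 ∤ 1528, so 761 is unramified.
Euler's criterion: 382^380 mod 761 = 760. Thus (382|761) = -1.
d is a non-residue mod p, hence 761 remains inert in O_K.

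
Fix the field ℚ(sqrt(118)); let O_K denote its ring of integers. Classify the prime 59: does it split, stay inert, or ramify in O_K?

118 mod 4 = 2, hence disc K = 4·118 = 472 and O_K = ℤ[√118].
Ramification test: 59 | 472. The prime 59 ramifies in K.

ramified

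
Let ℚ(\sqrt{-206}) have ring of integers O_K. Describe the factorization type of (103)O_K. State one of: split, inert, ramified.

Since -206 ≢ 1 mod 4, the ring of integers is ℤ[√-206] with discriminant 4·(-206) = -824.
Ramification test: 103 | -824. The prime 103 ramifies in K.

p ramifies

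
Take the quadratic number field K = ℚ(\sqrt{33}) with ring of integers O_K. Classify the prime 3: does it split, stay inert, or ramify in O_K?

p ramifies

33 mod 4 = 1, hence disc K = 33 and O_K = ℤ[(1+√33)/2].
3 divides disc(K) = 33, so 3 ramifies.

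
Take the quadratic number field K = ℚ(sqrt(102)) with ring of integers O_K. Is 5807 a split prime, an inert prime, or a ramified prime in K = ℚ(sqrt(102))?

Since 102 ≢ 1 mod 4, the ring of integers is ℤ[√102] with discriminant 4·102 = 408.
Since gcd(5807, 408) = 1 the prime 5807 does not ramify.
Euler's criterion: 102^2903 mod 5807 = 5806. Thus (102|5807) = -1.
Legendre symbol -1 ⇒ 5807 is inert.

p is inert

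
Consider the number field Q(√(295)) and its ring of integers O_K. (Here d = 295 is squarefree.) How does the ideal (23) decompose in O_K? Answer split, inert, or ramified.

remains prime (inert)

Since 295 ≢ 1 mod 4, the ring of integers is ℤ[√295] with discriminant 4·295 = 1180.
disc(K) = 1180 is not divisible by 23; 23 is unramified.
Compute (295/23) via Euler: 19^((23-1)/2) mod 23 = 22, so (295/23) = -1.
(295/23) = -1, so 23 is inert.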